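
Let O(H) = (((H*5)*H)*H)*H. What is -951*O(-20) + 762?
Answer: -760799238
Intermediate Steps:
O(H) = 5*H⁴ (O(H) = (((5*H)*H)*H)*H = ((5*H²)*H)*H = (5*H³)*H = 5*H⁴)
-951*O(-20) + 762 = -4755*(-20)⁴ + 762 = -4755*160000 + 762 = -951*800000 + 762 = -760800000 + 762 = -760799238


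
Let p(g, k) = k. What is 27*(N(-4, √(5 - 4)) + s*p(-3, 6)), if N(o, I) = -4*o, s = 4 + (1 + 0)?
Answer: 1242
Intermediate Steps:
s = 5 (s = 4 + 1 = 5)
27*(N(-4, √(5 - 4)) + s*p(-3, 6)) = 27*(-4*(-4) + 5*6) = 27*(16 + 30) = 27*46 = 1242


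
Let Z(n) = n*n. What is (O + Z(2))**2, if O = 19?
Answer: 529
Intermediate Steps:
Z(n) = n**2
(O + Z(2))**2 = (19 + 2**2)**2 = (19 + 4)**2 = 23**2 = 529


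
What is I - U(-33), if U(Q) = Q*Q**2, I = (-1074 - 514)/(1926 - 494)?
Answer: 12865049/358 ≈ 35936.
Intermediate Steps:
I = -397/358 (I = -1588/1432 = -1588*1/1432 = -397/358 ≈ -1.1089)
U(Q) = Q**3
I - U(-33) = -397/358 - 1*(-33)**3 = -397/358 - 1*(-35937) = -397/358 + 35937 = 12865049/358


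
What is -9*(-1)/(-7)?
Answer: -9/7 ≈ -1.2857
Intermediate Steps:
-9*(-1)/(-7) = 9*(-⅐) = -9/7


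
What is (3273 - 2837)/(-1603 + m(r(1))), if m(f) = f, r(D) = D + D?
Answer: -436/1601 ≈ -0.27233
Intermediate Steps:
r(D) = 2*D
(3273 - 2837)/(-1603 + m(r(1))) = (3273 - 2837)/(-1603 + 2*1) = 436/(-1603 + 2) = 436/(-1601) = 436*(-1/1601) = -436/1601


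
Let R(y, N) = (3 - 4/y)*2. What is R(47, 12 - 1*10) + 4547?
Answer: 213983/47 ≈ 4552.8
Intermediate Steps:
R(y, N) = 6 - 8/y
R(47, 12 - 1*10) + 4547 = (6 - 8/47) + 4547 = 274/47 + 4547 = 213983/47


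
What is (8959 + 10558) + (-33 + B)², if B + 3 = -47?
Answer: 26406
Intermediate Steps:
B = -50 (B = -3 - 47 = -50)
(8959 + 10558) + (-33 + B)² = (8959 + 10558) + (-33 - 50)² = 19517 + (-83)² = 19517 + 6889 = 26406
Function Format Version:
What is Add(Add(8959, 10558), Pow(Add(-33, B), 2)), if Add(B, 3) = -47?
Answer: 26406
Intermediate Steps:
B = -50 (B = Add(-3, -47) = -50)
Add(Add(8959, 10558), Pow(Add(-33, B), 2)) = Add(Add(8959, 10558), Pow(Add(-33, -50), 2)) = Add(19517, Pow(-83, 2)) = Add(19517, 6889) = 26406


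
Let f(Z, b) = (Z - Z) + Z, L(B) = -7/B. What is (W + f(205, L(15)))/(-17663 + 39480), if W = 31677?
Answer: 31882/21817 ≈ 1.4613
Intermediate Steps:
f(Z, b) = Z (f(Z, b) = 0 + Z = Z)
(W + f(205, L(15)))/(-17663 + 39480) = (31677 + 205)/(-17663 + 39480) = 31882/21817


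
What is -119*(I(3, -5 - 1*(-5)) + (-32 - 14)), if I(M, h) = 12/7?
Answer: 5270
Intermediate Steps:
I(M, h) = 12/7 (I(M, h) = 12*(⅐) = 12/7)
-119*(I(3, -5 - 1*(-5)) + (-32 - 14)) = -119*(12/7 + (-32 - 14)) = -119*(12/7 - 46) = -119*(-310/7) = 5270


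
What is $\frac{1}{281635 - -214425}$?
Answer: $\frac{1}{496060} \approx 2.0159 \cdot 10^{-6}$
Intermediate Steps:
$\frac{1}{281635 - -214425} = \frac{1}{281635 + 214425} = \frac{1}{496060}$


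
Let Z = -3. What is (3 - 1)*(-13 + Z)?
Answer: -32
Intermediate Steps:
(3 - 1)*(-13 + Z) = (3 - 1)*(-13 - 3) = 2*(-16) = -32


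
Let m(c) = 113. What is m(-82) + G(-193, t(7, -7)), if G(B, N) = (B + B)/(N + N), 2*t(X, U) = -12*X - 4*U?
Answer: 3357/28 ≈ 119.89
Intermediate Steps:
t(X, U) = -6*X - 2*U (t(X, U) = (-12*X - 4*U)/2 = -6*X - 2*U)
G(B, N) = B/N (G(B, N) = (2*B)/((2*N)) = (2*B)*(1/(2*N)) = B/N)
m(-82) + G(-193, t(7, -7)) = 113 - 193/(-6*7 - 2*(-7)) = 113 - 193/(-42 + 14) = 113 - 193/(-28) = 113 - 193*(-1/28) = 113 + 193/28 = 3357/28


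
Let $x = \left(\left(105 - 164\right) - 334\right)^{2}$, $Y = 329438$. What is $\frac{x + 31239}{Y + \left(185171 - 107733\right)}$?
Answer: $\frac{46422}{101719} \approx 0.45638$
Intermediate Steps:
$x = 154449$ ($x = \left(\left(105 - 164\right) - 334\right)^{2} = \left(-59 - 334\right)^{2} = \left(-393\right)^{2} = 154449$)
$\frac{x + 31239}{Y + \left(185171 - 107733\right)} = \frac{154449 + 31239}{329438 + \left(185171 - 107733\right)} = \frac{185688}{329438 + 77438} = \frac{185688}{406876} = 185688 \cdot \frac{1}{406876} = \frac{46422}{101719}$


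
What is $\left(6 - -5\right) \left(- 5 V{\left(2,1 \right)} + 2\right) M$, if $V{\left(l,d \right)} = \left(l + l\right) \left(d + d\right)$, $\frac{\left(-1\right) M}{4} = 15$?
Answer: $25080$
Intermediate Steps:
$M = -60$ ($M = \left(-4\right) 15 = -60$)
$V{\left(l,d \right)} = 4 d l$ ($V{\left(l,d \right)} = 2 l 2 d = 4 d l$)
$\left(6 - -5\right) \left(- 5 V{\left(2,1 \right)} + 2\right) M = \left(6 - -5\right) \left(- 5 \cdot 4 \cdot 1 \cdot 2 + 2\right) \left(-60\right) = \left(6 + 5\right) \left(\left(-5\right) 8 + 2\right) \left(-60\right) = 11 \left(-40 + 2\right) \left(-60\right) = 11 \left(-38\right) \left(-60\right) = \left(-418\right) \left(-60\right) = 25080$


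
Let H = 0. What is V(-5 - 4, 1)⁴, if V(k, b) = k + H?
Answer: 6561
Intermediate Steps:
V(k, b) = k (V(k, b) = k + 0 = k)
V(-5 - 4, 1)⁴ = (-5 - 4)⁴ = (-9)⁴ = 6561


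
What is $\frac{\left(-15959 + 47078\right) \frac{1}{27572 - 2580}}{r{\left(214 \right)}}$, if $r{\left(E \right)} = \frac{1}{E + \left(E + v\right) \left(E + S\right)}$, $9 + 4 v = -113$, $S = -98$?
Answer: $\frac{15205875}{568} \approx 26771.0$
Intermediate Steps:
$v = - \frac{61}{2}$ ($v = - \frac{9}{4} + \frac{1}{4} \left(-113\right) = - \frac{9}{4} - \frac{113}{4} = - \frac{61}{2} \approx -30.5$)
$r{\left(E \right)} = \frac{1}{E + \left(-98 + E\right) \left(- \frac{61}{2} + E\right)}$ ($r{\left(E \right)} = \frac{1}{E + \left(E - \frac{61}{2}\right) \left(E - 98\right)} = \frac{1}{E + \left(- \frac{61}{2} + E\right) \left(-98 + E\right)} = \frac{1}{E + \left(-98 + E\right) \left(- \frac{61}{2} + E\right)}$)
$\frac{\left(-15959 + 47078\right) \frac{1}{27572 - 2580}}{r{\left(214 \right)}} = \frac{\left(-15959 + 47078\right) \frac{1}{27572 - 2580}}{2 \frac{1}{5978 - 54570 + 2 \cdot 214^{2}}} = \frac{31119 \cdot \frac{1}{24992}}{2 \frac{1}{5978 - 54570 + 2 \cdot 45796}} = \frac{31119 \cdot \frac{1}{24992}}{2 \frac{1}{5978 - 54570 + 91592}} = \frac{2829}{2272 \cdot \frac{2}{43000}} = \frac{2829}{2272 \cdot 2 \cdot \frac{1}{43000}} = \frac{2829 \frac{1}{\frac{1}{21500}}}{2272} = \frac{2829}{2272} \cdot 21500 = \frac{15205875}{568}$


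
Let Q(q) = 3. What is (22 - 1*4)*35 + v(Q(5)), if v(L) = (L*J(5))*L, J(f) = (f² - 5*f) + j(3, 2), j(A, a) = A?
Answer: 657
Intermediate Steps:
J(f) = 3 + f² - 5*f (J(f) = (f² - 5*f) + 3 = 3 + f² - 5*f)
v(L) = 3*L² (v(L) = (L*(3 + 5² - 5*5))*L = (L*(3 + 25 - 25))*L = (L*3)*L = (3*L)*L = 3*L²)
(22 - 1*4)*35 + v(Q(5)) = (22 - 1*4)*35 + 3*3² = (22 - 4)*35 + 3*9 = 18*35 + 27 = 630 + 27 = 657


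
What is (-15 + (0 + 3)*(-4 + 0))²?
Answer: 729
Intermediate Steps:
(-15 + (0 + 3)*(-4 + 0))² = (-15 + 3*(-4))² = (-15 - 12)² = (-27)² = 729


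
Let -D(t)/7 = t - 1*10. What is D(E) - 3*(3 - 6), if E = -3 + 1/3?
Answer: 293/3 ≈ 97.667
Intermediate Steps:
E = -8/3 (E = -3 + ⅓ = -8/3 ≈ -2.6667)
D(t) = 70 - 7*t (D(t) = -7*(t - 1*10) = -7*(t - 10) = -7*(-10 + t) = 70 - 7*t)
D(E) - 3*(3 - 6) = (70 - 7*(-8/3)) - 3*(3 - 6) = (70 + 56/3) - 3*(-3) = 266/3 + 9 = 293/3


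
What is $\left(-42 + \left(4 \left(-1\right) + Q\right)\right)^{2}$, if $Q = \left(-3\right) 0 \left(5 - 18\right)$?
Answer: $2116$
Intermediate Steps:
$Q = 0$ ($Q = 0 \left(5 - 18\right) = 0 \left(-13\right) = 0$)
$\left(-42 + \left(4 \left(-1\right) + Q\right)\right)^{2} = \left(-42 + \left(4 \left(-1\right) + 0\right)\right)^{2} = \left(-42 + \left(-4 + 0\right)\right)^{2} = \left(-42 - 4\right)^{2} = \left(-46\right)^{2} = 2116$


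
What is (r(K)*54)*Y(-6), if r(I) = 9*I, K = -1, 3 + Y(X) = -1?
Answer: 1944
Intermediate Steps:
Y(X) = -4 (Y(X) = -3 - 1 = -4)
(r(K)*54)*Y(-6) = ((9*(-1))*54)*(-4) = -9*54*(-4) = -486*(-4) = 1944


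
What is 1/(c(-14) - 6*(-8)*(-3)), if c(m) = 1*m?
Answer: -1/158 ≈ -0.0063291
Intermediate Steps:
c(m) = m
1/(c(-14) - 6*(-8)*(-3)) = 1/(-14 - 6*(-8)*(-3)) = 1/(-14 + 48*(-3)) = 1/(-14 - 144) = 1/(-158) = -1/158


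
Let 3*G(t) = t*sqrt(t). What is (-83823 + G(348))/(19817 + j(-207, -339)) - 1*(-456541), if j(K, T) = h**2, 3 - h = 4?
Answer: 3015881905/6606 + 116*sqrt(87)/9909 ≈ 4.5654e+5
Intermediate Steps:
h = -1 (h = 3 - 1*4 = 3 - 4 = -1)
G(t) = t**(3/2)/3 (G(t) = (t*sqrt(t))/3 = t**(3/2)/3)
j(K, T) = 1 (j(K, T) = (-1)**2 = 1)
(-83823 + G(348))/(19817 + j(-207, -339)) - 1*(-456541) = (-83823 + 348**(3/2)/3)/(19817 + 1) - 1*(-456541) = (-83823 + (696*sqrt(87))/3)/19818 + 456541 = (-83823 + 232*sqrt(87))*(1/19818) + 456541 = (-27941/6606 + 116*sqrt(87)/9909) + 456541 = 3015881905/6606 + 116*sqrt(87)/9909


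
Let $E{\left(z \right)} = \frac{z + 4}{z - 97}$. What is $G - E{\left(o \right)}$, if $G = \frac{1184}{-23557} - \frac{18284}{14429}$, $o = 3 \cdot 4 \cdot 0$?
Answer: $- \frac{42076996216}{32970683441} \approx -1.2762$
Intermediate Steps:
$o = 0$ ($o = 12 \cdot 0 = 0$)
$G = - \frac{447800124}{339903953}$ ($G = 1184 \left(- \frac{1}{23557}\right) - \frac{18284}{14429} = - \frac{1184}{23557} - \frac{18284}{14429} = - \frac{447800124}{339903953} \approx -1.3174$)
$E{\left(z \right)} = \frac{4 + z}{-97 + z}$
$G - E{\left(o \right)} = - \frac{447800124}{339903953} - \frac{4 + 0}{-97 + 0} = - \frac{447800124}{339903953} - \frac{1}{-97} \cdot 4 = - \frac{447800124}{339903953} - \left(- \frac{1}{97}\right) 4 = - \frac{447800124}{339903953} - - \frac{4}{97} = - \frac{447800124}{339903953} + \frac{4}{97} = - \frac{42076996216}{32970683441}$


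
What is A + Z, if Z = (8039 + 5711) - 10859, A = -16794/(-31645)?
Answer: 91502489/31645 ≈ 2891.5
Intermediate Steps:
A = 16794/31645 (A = -16794*(-1/31645) = 16794/31645 ≈ 0.53070)
Z = 2891 (Z = 13750 - 10859 = 2891)
A + Z = 16794/31645 + 2891 = 91502489/31645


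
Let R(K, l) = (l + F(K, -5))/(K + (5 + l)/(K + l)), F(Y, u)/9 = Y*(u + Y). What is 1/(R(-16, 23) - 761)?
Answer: -12/12179 ≈ -0.00098530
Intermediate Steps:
F(Y, u) = 9*Y*(Y + u) (F(Y, u) = 9*(Y*(u + Y)) = 9*(Y*(Y + u)) = 9*Y*(Y + u))
R(K, l) = (l + 9*K*(-5 + K))/(K + (5 + l)/(K + l)) (R(K, l) = (l + 9*K*(K - 5))/(K + (5 + l)/(K + l)) = (l + 9*K*(-5 + K))/(K + (5 + l)/(K + l)))
1/(R(-16, 23) - 761) = 1/((23² - 16*23 + 9*(-16)²*(-5 - 16) + 9*(-16)*23*(-5 - 16))/(5 + 23 + (-16)² - 16*23) - 761) = 1/((529 - 368 + 9*256*(-21) + 9*(-16)*23*(-21))/(5 + 23 + 256 - 368) - 761) = 1/((529 - 368 - 48384 + 69552)/(-84) - 761) = 1/(-1/84*21329 - 761) = 1/(-3047/12 - 761) = 1/(-12179/12) = -12/12179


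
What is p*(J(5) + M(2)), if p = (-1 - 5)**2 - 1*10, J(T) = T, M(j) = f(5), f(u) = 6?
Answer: 286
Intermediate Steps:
M(j) = 6
p = 26 (p = (-6)**2 - 10 = 36 - 10 = 26)
p*(J(5) + M(2)) = 26*(5 + 6) = 26*11 = 286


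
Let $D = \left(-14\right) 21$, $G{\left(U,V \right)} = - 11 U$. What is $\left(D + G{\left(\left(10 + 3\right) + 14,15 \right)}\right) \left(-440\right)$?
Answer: $260040$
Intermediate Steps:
$D = -294$
$\left(D + G{\left(\left(10 + 3\right) + 14,15 \right)}\right) \left(-440\right) = \left(-294 - 11 \left(\left(10 + 3\right) + 14\right)\right) \left(-440\right) = \left(-294 - 11 \left(13 + 14\right)\right) \left(-440\right) = \left(-294 - 297\right) \left(-440\right) = \left(-591\right) \left(-440\right) = 260040$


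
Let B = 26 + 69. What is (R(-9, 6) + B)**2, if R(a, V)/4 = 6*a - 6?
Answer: 21025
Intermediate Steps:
R(a, V) = -24 + 24*a (R(a, V) = 4*(6*a - 6) = 4*(-6 + 6*a) = -24 + 24*a)
B = 95
(R(-9, 6) + B)**2 = ((-24 + 24*(-9)) + 95)**2 = ((-24 - 216) + 95)**2 = (-240 + 95)**2 = (-145)**2 = 21025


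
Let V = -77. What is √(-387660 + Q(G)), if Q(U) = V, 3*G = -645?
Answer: 7*I*√7913 ≈ 622.69*I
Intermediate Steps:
G = -215 (G = (⅓)*(-645) = -215)
Q(U) = -77
√(-387660 + Q(G)) = √(-387660 - 77) = √(-387737) = 7*I*√7913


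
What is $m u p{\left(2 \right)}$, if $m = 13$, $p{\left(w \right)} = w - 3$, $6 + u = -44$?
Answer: $650$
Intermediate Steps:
$u = -50$ ($u = -6 - 44 = -50$)
$p{\left(w \right)} = -3 + w$
$m u p{\left(2 \right)} = 13 \left(-50\right) \left(-3 + 2\right) = \left(-650\right) \left(-1\right) = 650$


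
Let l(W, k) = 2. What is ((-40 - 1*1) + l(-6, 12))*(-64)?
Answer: 2496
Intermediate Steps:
((-40 - 1*1) + l(-6, 12))*(-64) = ((-40 - 1*1) + 2)*(-64) = ((-40 - 1) + 2)*(-64) = (-41 + 2)*(-64) = -39*(-64) = 2496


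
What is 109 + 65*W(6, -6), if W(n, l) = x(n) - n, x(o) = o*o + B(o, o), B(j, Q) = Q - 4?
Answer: 2189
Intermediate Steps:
B(j, Q) = -4 + Q
x(o) = -4 + o + o² (x(o) = o*o + (-4 + o) = o² + (-4 + o) = -4 + o + o²)
W(n, l) = -4 + n² (W(n, l) = (-4 + n + n²) - n = -4 + n²)
109 + 65*W(6, -6) = 109 + 65*(-4 + 6²) = 109 + 65*(-4 + 36) = 109 + 65*32 = 109 + 2080 = 2189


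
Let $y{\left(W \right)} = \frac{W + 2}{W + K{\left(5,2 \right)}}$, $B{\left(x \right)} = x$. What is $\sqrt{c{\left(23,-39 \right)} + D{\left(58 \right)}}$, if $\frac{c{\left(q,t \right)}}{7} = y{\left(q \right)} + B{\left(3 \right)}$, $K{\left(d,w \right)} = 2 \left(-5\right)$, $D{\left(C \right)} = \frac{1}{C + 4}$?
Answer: $\frac{\sqrt{22397934}}{806} \approx 5.8718$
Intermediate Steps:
$D{\left(C \right)} = \frac{1}{4 + C}$
$K{\left(d,w \right)} = -10$
$y{\left(W \right)} = \frac{2 + W}{-10 + W}$ ($y{\left(W \right)} = \frac{W + 2}{W - 10} = \frac{2 + W}{-10 + W}$)
$c{\left(q,t \right)} = 21 + \frac{7 \left(2 + q\right)}{-10 + q}$ ($c{\left(q,t \right)} = 7 \left(\frac{2 + q}{-10 + q} + 3\right) = 7 \left(3 + \frac{2 + q}{-10 + q}\right) = 21 + \frac{7 \left(2 + q\right)}{-10 + q}$)
$\sqrt{c{\left(23,-39 \right)} + D{\left(58 \right)}} = \sqrt{\frac{28 \left(-7 + 23\right)}{-10 + 23} + \frac{1}{4 + 58}} = \sqrt{28 \cdot \frac{1}{13} \cdot 16 + \frac{1}{62}} = \sqrt{\frac{448}{13} + \frac{1}{62}} = \sqrt{\frac{27789}{806}} = \frac{\sqrt{22397934}}{806}$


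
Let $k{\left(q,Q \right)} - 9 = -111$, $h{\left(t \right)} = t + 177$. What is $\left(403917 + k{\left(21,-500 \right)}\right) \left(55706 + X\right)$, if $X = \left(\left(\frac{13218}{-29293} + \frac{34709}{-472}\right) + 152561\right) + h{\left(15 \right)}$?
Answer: $\frac{1163468898084701265}{13826296} \approx 8.4149 \cdot 10^{10}$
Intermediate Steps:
$h{\left(t \right)} = 177 + t$
$k{\left(q,Q \right)} = -102$ ($k{\left(q,Q \right)} = 9 - 111 = -102$)
$X = \frac{2110985223255}{13826296}$ ($X = \left(\left(\frac{13218}{-29293} + \frac{34709}{-472}\right) + 152561\right) + \left(177 + 15\right) = \left(\left(13218 \left(- \frac{1}{29293}\right) + 34709 \left(- \frac{1}{472}\right)\right) + 152561\right) + 192 = \left(\left(- \frac{13218}{29293} - \frac{34709}{472}\right) + 152561\right) + 192 = \left(- \frac{1022969633}{13826296} + 152561\right) + 192 = \frac{2108330574423}{13826296} + 192 = \frac{2110985223255}{13826296} \approx 1.5268 \cdot 10^{5}$)
$\left(403917 + k{\left(21,-500 \right)}\right) \left(55706 + X\right) = \left(403917 - 102\right) \left(55706 + \frac{2110985223255}{13826296}\right) = 403815 \cdot \frac{2881192868231}{13826296} = \frac{1163468898084701265}{13826296}$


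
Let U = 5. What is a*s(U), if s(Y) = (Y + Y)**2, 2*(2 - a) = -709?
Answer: 35650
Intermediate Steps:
a = 713/2 (a = 2 - 1/2*(-709) = 2 + 709/2 = 713/2 ≈ 356.50)
s(Y) = 4*Y**2 (s(Y) = (2*Y)**2 = 4*Y**2)
a*s(U) = 713*(4*5**2)/2 = 713*(4*25)/2 = (713/2)*100 = 35650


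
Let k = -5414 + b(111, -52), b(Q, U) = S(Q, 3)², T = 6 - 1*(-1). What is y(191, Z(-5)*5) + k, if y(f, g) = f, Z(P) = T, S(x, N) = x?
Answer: 7098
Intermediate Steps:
T = 7 (T = 6 + 1 = 7)
Z(P) = 7
b(Q, U) = Q²
k = 6907 (k = -5414 + 111² = -5414 + 12321 = 6907)
y(191, Z(-5)*5) + k = 191 + 6907 = 7098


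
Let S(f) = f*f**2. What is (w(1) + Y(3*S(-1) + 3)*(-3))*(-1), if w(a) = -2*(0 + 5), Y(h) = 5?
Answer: 25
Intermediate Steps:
S(f) = f**3
w(a) = -10 (w(a) = -2*5 = -10)
(w(1) + Y(3*S(-1) + 3)*(-3))*(-1) = (-10 + 5*(-3))*(-1) = (-10 - 15)*(-1) = -25*(-1) = 25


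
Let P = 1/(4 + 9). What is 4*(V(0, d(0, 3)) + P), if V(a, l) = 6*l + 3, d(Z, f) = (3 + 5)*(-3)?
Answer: -7328/13 ≈ -563.69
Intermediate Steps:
P = 1/13 ≈ 0.076923
d(Z, f) = -24 (d(Z, f) = 8*(-3) = -24)
V(a, l) = 3 + 6*l
4*(V(0, d(0, 3)) + P) = 4*((3 + 6*(-24)) + 1/13) = 4*((3 - 144) + 1/13) = 4*(-141 + 1/13) = 4*(-1832/13) = -7328/13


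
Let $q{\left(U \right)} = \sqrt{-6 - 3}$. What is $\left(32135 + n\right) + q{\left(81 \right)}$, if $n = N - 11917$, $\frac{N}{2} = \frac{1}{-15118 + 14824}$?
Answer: $\frac{2972045}{147} + 3 i \approx 20218.0 + 3.0 i$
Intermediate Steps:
$N = - \frac{1}{147}$ ($N = \frac{2}{-15118 + 14824} = \frac{2}{-294} = 2 \left(- \frac{1}{294}\right) = - \frac{1}{147} \approx -0.0068027$)
$n = - \frac{1751800}{147}$ ($n = - \frac{1}{147} - 11917 = - \frac{1751800}{147} \approx -11917.0$)
$q{\left(U \right)} = 3 i$ ($q{\left(U \right)} = \sqrt{-9} = 3 i$)
$\left(32135 + n\right) + q{\left(81 \right)} = \left(32135 - \frac{1751800}{147}\right) + 3 i = \frac{2972045}{147} + 3 i$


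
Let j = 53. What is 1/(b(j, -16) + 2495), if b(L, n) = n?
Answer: 1/2479 ≈ 0.00040339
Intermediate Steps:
1/(b(j, -16) + 2495) = 1/(-16 + 2495) = 1/2479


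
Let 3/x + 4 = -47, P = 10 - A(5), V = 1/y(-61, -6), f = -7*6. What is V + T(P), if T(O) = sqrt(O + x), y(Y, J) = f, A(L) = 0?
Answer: -1/42 + 13*sqrt(17)/17 ≈ 3.1292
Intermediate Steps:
f = -42
y(Y, J) = -42
V = -1/42 (V = 1/(-42) = -1/42 ≈ -0.023810)
P = 10 (P = 10 - 1*0 = 10 + 0 = 10)
x = -1/17 (x = 3/(-4 - 47) = 3/(-51) = 3*(-1/51) = -1/17 ≈ -0.058824)
T(O) = sqrt(-1/17 + O) (T(O) = sqrt(O - 1/17) = sqrt(-1/17 + O))
V + T(P) = -1/42 + sqrt(-17 + 289*10)/17 = -1/42 + sqrt(-17 + 2890)/17 = -1/42 + sqrt(2873)/17 = -1/42 + (13*sqrt(17))/17 = -1/42 + 13*sqrt(17)/17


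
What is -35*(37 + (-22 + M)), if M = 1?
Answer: -560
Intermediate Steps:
-35*(37 + (-22 + M)) = -35*(37 + (-22 + 1)) = -35*(37 - 21) = -35*16 = -560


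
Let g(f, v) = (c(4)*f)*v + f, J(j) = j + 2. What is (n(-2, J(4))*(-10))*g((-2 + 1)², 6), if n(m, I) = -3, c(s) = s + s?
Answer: 1470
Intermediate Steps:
J(j) = 2 + j
c(s) = 2*s
g(f, v) = f + 8*f*v (g(f, v) = ((2*4)*f)*v + f = (8*f)*v + f = 8*f*v + f = f + 8*f*v)
(n(-2, J(4))*(-10))*g((-2 + 1)², 6) = (-3*(-10))*((-2 + 1)²*(1 + 8*6)) = 30*((-1)²*(1 + 48)) = 30*(1*49) = 30*49 = 1470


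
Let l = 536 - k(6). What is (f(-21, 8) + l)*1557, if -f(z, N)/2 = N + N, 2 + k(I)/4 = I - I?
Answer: 797184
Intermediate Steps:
k(I) = -8 (k(I) = -8 + 4*(I - I) = -8 + 4*0 = -8 + 0 = -8)
l = 544 (l = 536 - 1*(-8) = 536 + 8 = 544)
f(z, N) = -4*N (f(z, N) = -2*(N + N) = -4*N)
(f(-21, 8) + l)*1557 = (-4*8 + 544)*1557 = (-32 + 544)*1557 = 512*1557 = 797184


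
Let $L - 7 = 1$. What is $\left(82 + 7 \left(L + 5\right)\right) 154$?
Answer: $26642$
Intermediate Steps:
$L = 8$ ($L = 7 + 1 = 8$)
$\left(82 + 7 \left(L + 5\right)\right) 154 = \left(82 + 7 \left(8 + 5\right)\right) 154 = \left(82 + 7 \cdot 13\right) 154 = \left(82 + 91\right) 154 = 173 \cdot 154 = 26642$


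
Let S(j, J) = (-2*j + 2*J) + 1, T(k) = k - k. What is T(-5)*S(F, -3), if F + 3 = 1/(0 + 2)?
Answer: 0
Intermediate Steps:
T(k) = 0
F = -5/2 (F = -3 + 1/(0 + 2) = -3 + 1/2 = -3 + ½ = -5/2 ≈ -2.5000)
S(j, J) = 1 - 2*j + 2*J
T(-5)*S(F, -3) = 0*(1 - 2*(-5/2) + 2*(-3)) = 0*(1 + 5 - 6) = 0*0 = 0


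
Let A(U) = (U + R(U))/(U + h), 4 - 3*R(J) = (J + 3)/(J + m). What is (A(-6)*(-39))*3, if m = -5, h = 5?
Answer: -6123/11 ≈ -556.64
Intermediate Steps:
R(J) = 4/3 - (3 + J)/(3*(-5 + J)) (R(J) = 4/3 - (J + 3)/(3*(J - 5)) = 4/3 - (3 + J)/(3*(-5 + J)))
A(U) = (U + (-23/3 + U)/(-5 + U))/(5 + U) (A(U) = (U + (-23/3 + U)/(-5 + U))/(U + 5) = (U + (-23/3 + U)/(-5 + U))/(5 + U))
(A(-6)*(-39))*3 = (((-23/3 + (-6)**2 - 4*(-6))/(-25 + (-6)**2))*(-39))*3 = (((-23/3 + 36 + 24)/(-25 + 36))*(-39))*3 = (((157/3)/11)*(-39))*3 = (((1/11)*(157/3))*(-39))*3 = ((157/33)*(-39))*3 = -2041/11*3 = -6123/11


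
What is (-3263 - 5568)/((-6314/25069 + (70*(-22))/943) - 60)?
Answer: 18978675607/132996762 ≈ 142.70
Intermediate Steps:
(-3263 - 5568)/((-6314/25069 + (70*(-22))/943) - 60) = -8831/((-6314*1/25069 - 1540*1/943) - 60) = -8831/((-574/2279 - 1540/943) - 60) = -8831/(-4050942/2149097 - 60) = -8831/(-132996762/2149097) = -8831*(-2149097/132996762) = 18978675607/132996762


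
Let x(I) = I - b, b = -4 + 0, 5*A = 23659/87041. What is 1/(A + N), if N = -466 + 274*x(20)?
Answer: 435205/2659126209 ≈ 0.00016366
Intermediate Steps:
A = 23659/435205 (A = (23659/87041)/5 = (23659*(1/87041))/5 = (⅕)*(23659/87041) = 23659/435205 ≈ 0.054363)
b = -4
x(I) = 4 + I (x(I) = I - 1*(-4) = I + 4 = 4 + I)
N = 6110 (N = -466 + 274*(4 + 20) = -466 + 274*24 = -466 + 6576 = 6110)
1/(A + N) = 1/(23659/435205 + 6110) = 1/(2659126209/435205) = 435205/2659126209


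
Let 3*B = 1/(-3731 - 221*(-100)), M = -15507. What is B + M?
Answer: -854544248/55107 ≈ -15507.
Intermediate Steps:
B = 1/55107 (B = 1/(3*(-3731 - 221*(-100))) = 1/(3*(-3731 + 22100)) = (⅓)/18369 = (⅓)*(1/18369) = 1/55107 ≈ 1.8147e-5)
B + M = 1/55107 - 15507 = -854544248/55107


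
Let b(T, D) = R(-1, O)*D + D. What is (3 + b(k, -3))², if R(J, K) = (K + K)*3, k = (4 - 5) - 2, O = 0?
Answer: 0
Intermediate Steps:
k = -3 (k = -1 - 2 = -3)
R(J, K) = 6*K (R(J, K) = (2*K)*3 = 6*K)
b(T, D) = D (b(T, D) = (6*0)*D + D = 0*D + D = 0 + D = D)
(3 + b(k, -3))² = (3 - 3)² = 0² = 0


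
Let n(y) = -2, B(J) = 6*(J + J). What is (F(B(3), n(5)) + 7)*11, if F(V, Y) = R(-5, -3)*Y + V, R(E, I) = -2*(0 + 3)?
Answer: 605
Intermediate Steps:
R(E, I) = -6 (R(E, I) = -2*3 = -6)
B(J) = 12*J (B(J) = 6*(2*J) = 12*J)
F(V, Y) = V - 6*Y (F(V, Y) = -6*Y + V = V - 6*Y)
(F(B(3), n(5)) + 7)*11 = ((12*3 - 6*(-2)) + 7)*11 = ((36 + 12) + 7)*11 = (48 + 7)*11 = 55*11 = 605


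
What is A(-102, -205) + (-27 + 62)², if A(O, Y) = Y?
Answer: 1020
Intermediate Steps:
A(-102, -205) + (-27 + 62)² = -205 + (-27 + 62)² = -205 + 35² = -205 + 1225 = 1020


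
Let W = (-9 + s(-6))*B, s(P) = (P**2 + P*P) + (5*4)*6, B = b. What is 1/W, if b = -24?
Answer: -1/4392 ≈ -0.00022769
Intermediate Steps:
B = -24
s(P) = 120 + 2*P**2 (s(P) = (P**2 + P**2) + 20*6 = 2*P**2 + 120 = 120 + 2*P**2)
W = -4392 (W = (-9 + (120 + 2*(-6)**2))*(-24) = (-9 + (120 + 2*36))*(-24) = (-9 + (120 + 72))*(-24) = (-9 + 192)*(-24) = 183*(-24) = -4392)
1/W = 1/(-4392) = -1/4392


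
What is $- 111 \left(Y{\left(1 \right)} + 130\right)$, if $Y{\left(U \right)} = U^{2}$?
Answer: $-14541$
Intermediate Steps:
$- 111 \left(Y{\left(1 \right)} + 130\right) = - 111 \left(1^{2} + 130\right) = - 111 \left(1 + 130\right) = \left(-111\right) 131 = -14541$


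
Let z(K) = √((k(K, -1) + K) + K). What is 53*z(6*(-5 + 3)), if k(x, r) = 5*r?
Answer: 53*I*√29 ≈ 285.41*I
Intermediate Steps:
z(K) = √(-5 + 2*K) (z(K) = √((5*(-1) + K) + K) = √((-5 + K) + K) = √(-5 + 2*K))
53*z(6*(-5 + 3)) = 53*√(-5 + 2*(6*(-5 + 3))) = 53*√(-5 + 2*(6*(-2))) = 53*√(-5 + 2*(-12)) = 53*√(-5 - 24) = 53*√(-29) = 53*(I*√29) = 53*I*√29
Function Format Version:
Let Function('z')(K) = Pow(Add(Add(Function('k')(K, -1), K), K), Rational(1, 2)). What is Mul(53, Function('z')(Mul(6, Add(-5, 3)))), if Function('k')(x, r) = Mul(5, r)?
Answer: Mul(53, I, Pow(29, Rational(1, 2))) ≈ Mul(285.41, I)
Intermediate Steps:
Function('z')(K) = Pow(Add(-5, Mul(2, K)), Rational(1, 2)) (Function('z')(K) = Pow(Add(Add(Mul(5, -1), K), K), Rational(1, 2)) = Pow(Add(Add(-5, K), K), Rational(1, 2)) = Pow(Add(-5, Mul(2, K)), Rational(1, 2)))
Mul(53, Function('z')(Mul(6, Add(-5, 3)))) = Mul(53, Pow(Add(-5, Mul(2, Mul(6, Add(-5, 3)))), Rational(1, 2))) = Mul(53, Pow(Add(-5, Mul(2, Mul(6, -2))), Rational(1, 2))) = Mul(53, Pow(Add(-5, Mul(2, -12)), Rational(1, 2))) = Mul(53, Pow(Add(-5, -24), Rational(1, 2))) = Mul(53, Pow(-29, Rational(1, 2))) = Mul(53, Mul(I, Pow(29, Rational(1, 2)))) = Mul(53, I, Pow(29, Rational(1, 2)))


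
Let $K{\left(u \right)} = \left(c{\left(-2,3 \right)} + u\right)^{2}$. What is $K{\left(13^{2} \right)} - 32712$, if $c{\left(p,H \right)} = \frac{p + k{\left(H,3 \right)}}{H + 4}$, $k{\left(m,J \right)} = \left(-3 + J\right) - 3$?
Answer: $- \frac{215204}{49} \approx -4391.9$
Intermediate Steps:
$k{\left(m,J \right)} = -6 + J$
$c{\left(p,H \right)} = \frac{-3 + p}{4 + H}$ ($c{\left(p,H \right)} = \frac{p + \left(-6 + 3\right)}{H + 4} = \frac{p - 3}{4 + H} = \frac{-3 + p}{4 + H}$)
$K{\left(u \right)} = \left(- \frac{5}{7} + u\right)^{2}$ ($K{\left(u \right)} = \left(\frac{-3 - 2}{4 + 3} + u\right)^{2} = \left(\frac{1}{7} \left(-5\right) + u\right)^{2} = \left(- \frac{5}{7} + u\right)^{2}$)
$K{\left(13^{2} \right)} - 32712 = \frac{\left(-5 + 7 \cdot 13^{2}\right)^{2}}{49} - 32712 = \frac{\left(-5 + 7 \cdot 169\right)^{2}}{49} - 32712 = \frac{\left(-5 + 1183\right)^{2}}{49} - 32712 = \frac{1178^{2}}{49} - 32712 = \frac{1}{49} \cdot 1387684 - 32712 = \frac{1387684}{49} - 32712 = - \frac{215204}{49}$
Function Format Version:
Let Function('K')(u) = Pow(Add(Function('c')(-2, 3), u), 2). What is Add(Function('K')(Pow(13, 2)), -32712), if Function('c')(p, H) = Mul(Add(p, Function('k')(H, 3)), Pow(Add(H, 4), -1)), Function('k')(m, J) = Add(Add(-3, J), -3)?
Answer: Rational(-215204, 49) ≈ -4391.9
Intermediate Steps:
Function('k')(m, J) = Add(-6, J)
Function('c')(p, H) = Mul(Pow(Add(4, H), -1), Add(-3, p)) (Function('c')(p, H) = Mul(Add(p, Add(-6, 3)), Pow(Add(H, 4), -1)) = Mul(Add(p, -3), Pow(Add(4, H), -1)) = Mul(Add(-3, p), Pow(Add(4, H), -1)) = Mul(Pow(Add(4, H), -1), Add(-3, p)))
Function('K')(u) = Pow(Add(Rational(-5, 7), u), 2) (Function('K')(u) = Pow(Add(Mul(Pow(Add(4, 3), -1), Add(-3, -2)), u), 2) = Pow(Add(Mul(Pow(7, -1), -5), u), 2) = Pow(Add(Mul(Rational(1, 7), -5), u), 2) = Pow(Add(Rational(-5, 7), u), 2))
Add(Function('K')(Pow(13, 2)), -32712) = Add(Mul(Rational(1, 49), Pow(Add(-5, Mul(7, Pow(13, 2))), 2)), -32712) = Add(Mul(Rational(1, 49), Pow(Add(-5, Mul(7, 169)), 2)), -32712) = Add(Mul(Rational(1, 49), Pow(Add(-5, 1183), 2)), -32712) = Add(Mul(Rational(1, 49), Pow(1178, 2)), -32712) = Add(Mul(Rational(1, 49), 1387684), -32712) = Add(Rational(1387684, 49), -32712) = Rational(-215204, 49)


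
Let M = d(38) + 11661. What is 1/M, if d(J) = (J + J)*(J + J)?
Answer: 1/17437 ≈ 5.7349e-5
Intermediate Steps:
d(J) = 4*J² (d(J) = (2*J)*(2*J) = 4*J²)
M = 17437 (M = 4*38² + 11661 = 4*1444 + 11661 = 5776 + 11661 = 17437)
1/M = 1/17437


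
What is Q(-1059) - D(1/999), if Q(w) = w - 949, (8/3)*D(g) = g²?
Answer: -5343962689/2661336 ≈ -2008.0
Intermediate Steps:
D(g) = 3*g²/8
Q(w) = -949 + w
Q(-1059) - D(1/999) = (-949 - 1059) - 3*(1/999)²/8 = -2008 - 3*(1/999)²/8 = -2008 - 3/(8*998001) = -2008 - 1*1/2661336 = -2008 - 1/2661336 = -5343962689/2661336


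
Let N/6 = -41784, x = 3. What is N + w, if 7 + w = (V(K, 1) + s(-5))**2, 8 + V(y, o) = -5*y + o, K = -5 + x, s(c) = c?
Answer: -250707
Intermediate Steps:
K = -2 (K = -5 + 3 = -2)
N = -250704 (N = 6*(-41784) = -250704)
V(y, o) = -8 + o - 5*y (V(y, o) = -8 + (-5*y + o) = -8 + (o - 5*y) = -8 + o - 5*y)
w = -3 (w = -7 + ((-8 + 1 - 5*(-2)) - 5)**2 = -7 + ((-8 + 1 + 10) - 5)**2 = -7 + (3 - 5)**2 = -7 + (-2)**2 = -7 + 4 = -3)
N + w = -250704 - 3 = -250707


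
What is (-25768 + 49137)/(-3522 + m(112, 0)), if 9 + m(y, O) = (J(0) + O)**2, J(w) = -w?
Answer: -23369/3531 ≈ -6.6182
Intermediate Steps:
m(y, O) = -9 + O**2 (m(y, O) = -9 + (-1*0 + O)**2 = -9 + (0 + O)**2 = -9 + O**2)
(-25768 + 49137)/(-3522 + m(112, 0)) = (-25768 + 49137)/(-3522 + (-9 + 0**2)) = 23369/(-3522 + (-9 + 0)) = 23369/(-3522 - 9) = 23369/(-3531) = 23369*(-1/3531) = -23369/3531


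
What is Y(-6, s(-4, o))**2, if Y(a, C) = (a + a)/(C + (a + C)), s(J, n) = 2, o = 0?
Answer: 36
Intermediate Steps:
Y(a, C) = 2*a/(a + 2*C) (Y(a, C) = (2*a)/(C + (C + a)) = (2*a)/(a + 2*C) = 2*a/(a + 2*C))
Y(-6, s(-4, o))**2 = (2*(-6)/(-6 + 2*2))**2 = (2*(-6)/(-6 + 4))**2 = (2*(-6)/(-2))**2 = (2*(-6)*(-1/2))**2 = 6**2 = 36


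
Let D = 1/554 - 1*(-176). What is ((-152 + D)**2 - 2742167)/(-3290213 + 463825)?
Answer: 841438116763/867463699408 ≈ 0.97000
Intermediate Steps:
D = 97505/554 (D = 1/554 + 176 = 97505/554 ≈ 176.00)
((-152 + D)**2 - 2742167)/(-3290213 + 463825) = ((-152 + 97505/554)**2 - 2742167)/(-3290213 + 463825) = ((13297/554)**2 - 2742167)/(-2826388) = (176810209/306916 - 2742167)*(-1/2826388) = -841438116763/306916*(-1/2826388) = 841438116763/867463699408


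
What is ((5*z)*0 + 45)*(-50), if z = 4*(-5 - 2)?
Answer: -2250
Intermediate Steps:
z = -28 (z = 4*(-7) = -28)
((5*z)*0 + 45)*(-50) = ((5*(-28))*0 + 45)*(-50) = (-140*0 + 45)*(-50) = (0 + 45)*(-50) = 45*(-50) = -2250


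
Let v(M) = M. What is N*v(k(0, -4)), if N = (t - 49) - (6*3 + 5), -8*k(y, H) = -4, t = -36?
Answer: -54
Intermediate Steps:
k(y, H) = ½ (k(y, H) = -⅛*(-4) = ½)
N = -108 (N = (-36 - 49) - (6*3 + 5) = -85 - (18 + 5) = -85 - 1*23 = -85 - 23 = -108)
N*v(k(0, -4)) = -108*½ = -54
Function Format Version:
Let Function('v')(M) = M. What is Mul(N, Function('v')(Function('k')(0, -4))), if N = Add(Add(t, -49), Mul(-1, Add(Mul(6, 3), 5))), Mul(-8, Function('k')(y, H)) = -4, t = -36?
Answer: -54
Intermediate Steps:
Function('k')(y, H) = Rational(1, 2) (Function('k')(y, H) = Mul(Rational(-1, 8), -4) = Rational(1, 2))
N = -108 (N = Add(Add(-36, -49), Mul(-1, Add(Mul(6, 3), 5))) = Add(-85, Mul(-1, Add(18, 5))) = Add(-85, Mul(-1, 23)) = Add(-85, -23) = -108)
Mul(N, Function('v')(Function('k')(0, -4))) = Mul(-108, Rational(1, 2)) = -54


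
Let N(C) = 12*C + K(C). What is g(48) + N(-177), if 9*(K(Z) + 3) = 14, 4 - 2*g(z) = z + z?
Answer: -19543/9 ≈ -2171.4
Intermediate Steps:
g(z) = 2 - z (g(z) = 2 - (z + z)/2 = 2 - z)
K(Z) = -13/9 (K(Z) = -3 + (⅑)*14 = -3 + 14/9 = -13/9)
N(C) = -13/9 + 12*C (N(C) = 12*C - 13/9 = -13/9 + 12*C)
g(48) + N(-177) = (2 - 1*48) + (-13/9 + 12*(-177)) = (2 - 48) + (-13/9 - 2124) = -46 - 19129/9 = -19543/9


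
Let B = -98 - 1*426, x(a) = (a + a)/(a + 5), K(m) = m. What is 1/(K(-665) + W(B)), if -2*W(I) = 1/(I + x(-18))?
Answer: -13552/9012067 ≈ -0.0015038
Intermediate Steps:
x(a) = 2*a/(5 + a) (x(a) = (2*a)/(5 + a) = 2*a/(5 + a))
B = -524 (B = -98 - 426 = -524)
W(I) = -1/(2*(36/13 + I)) (W(I) = -1/(2*(I + 2*(-18)/(5 - 18))) = -1/(2*(I + 2*(-18)/(-13))) = -1/(2*(I + 2*(-18)*(-1/13))) = -1/(2*(I + 36/13)) = -1/(2*(36/13 + I)))
1/(K(-665) + W(B)) = 1/(-665 - 13/(72 + 26*(-524))) = 1/(-665 - 13/(72 - 13624)) = 1/(-665 - 13/(-13552)) = 1/(-665 - 13*(-1/13552)) = 1/(-665 + 13/13552) = 1/(-9012067/13552) = -13552/9012067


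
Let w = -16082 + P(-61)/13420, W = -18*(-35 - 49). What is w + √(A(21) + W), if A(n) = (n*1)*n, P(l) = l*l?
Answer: -3537979/220 + 3*√217 ≈ -16038.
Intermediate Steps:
P(l) = l²
A(n) = n² (A(n) = n*n = n²)
W = 1512 (W = -18*(-84) = 1512)
w = -3537979/220 (w = -16082 + (-61)²/13420 = -16082 + 3721*(1/13420) = -16082 + 61/220 = -3537979/220 ≈ -16082.)
w + √(A(21) + W) = -3537979/220 + √(21² + 1512) = -3537979/220 + √(441 + 1512) = -3537979/220 + √1953 = -3537979/220 + 3*√217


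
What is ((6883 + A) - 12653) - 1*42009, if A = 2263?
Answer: -45516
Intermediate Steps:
((6883 + A) - 12653) - 1*42009 = ((6883 + 2263) - 12653) - 1*42009 = (9146 - 12653) - 42009 = -3507 - 42009 = -45516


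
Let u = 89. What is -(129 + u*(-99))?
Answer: 8682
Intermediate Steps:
-(129 + u*(-99)) = -(129 + 89*(-99)) = -(129 - 8811) = -1*(-8682) = 8682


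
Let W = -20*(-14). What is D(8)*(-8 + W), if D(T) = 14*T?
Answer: 30464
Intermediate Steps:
W = 280
D(8)*(-8 + W) = (14*8)*(-8 + 280) = 112*272 = 30464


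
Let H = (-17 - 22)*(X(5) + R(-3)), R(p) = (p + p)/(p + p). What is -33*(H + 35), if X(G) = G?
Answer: 6567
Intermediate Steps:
R(p) = 1 (R(p) = (2*p)/((2*p)) = (2*p)*(1/(2*p)) = 1)
H = -234 (H = (-17 - 22)*(5 + 1) = -39*6 = -234)
-33*(H + 35) = -33*(-234 + 35) = -33*(-199) = 6567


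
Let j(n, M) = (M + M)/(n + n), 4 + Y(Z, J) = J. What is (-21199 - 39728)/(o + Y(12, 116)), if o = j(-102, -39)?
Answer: -2071518/3821 ≈ -542.14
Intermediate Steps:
Y(Z, J) = -4 + J
j(n, M) = M/n (j(n, M) = (2*M)/((2*n)) = (2*M)*(1/(2*n)) = M/n)
o = 13/34 (o = -39/(-102) = -39*(-1/102) = 13/34 ≈ 0.38235)
(-21199 - 39728)/(o + Y(12, 116)) = (-21199 - 39728)/(13/34 + (-4 + 116)) = -60927/(13/34 + 112) = -60927/3821/34 = -60927*34/3821 = -2071518/3821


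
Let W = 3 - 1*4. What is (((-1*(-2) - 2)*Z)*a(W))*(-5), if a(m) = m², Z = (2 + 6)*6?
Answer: 0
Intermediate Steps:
Z = 48 (Z = 8*6 = 48)
W = -1 (W = 3 - 4 = -1)
(((-1*(-2) - 2)*Z)*a(W))*(-5) = (((-1*(-2) - 2)*48)*(-1)²)*(-5) = (((2 - 2)*48)*1)*(-5) = ((0*48)*1)*(-5) = (0*1)*(-5) = 0*(-5) = 0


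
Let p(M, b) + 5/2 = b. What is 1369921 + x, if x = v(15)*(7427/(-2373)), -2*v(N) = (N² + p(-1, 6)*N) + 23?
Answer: 1858250537/1356 ≈ 1.3704e+6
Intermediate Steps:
p(M, b) = -5/2 + b
v(N) = -23/2 - 7*N/4 - N²/2 (v(N) = -((N² + (-5/2 + 6)*N) + 23)/2 = -((N² + 7*N/2) + 23)/2 = -(23 + N² + 7*N/2)/2 = -23/2 - 7*N/4 - N²/2)
x = 637661/1356 (x = (-23/2 - 7/4*15 - ½*15²)*(7427/(-2373)) = (-23/2 - 105/4 - ½*225)*(7427*(-1/2373)) = (-23/2 - 105/4 - 225/2)*(-1061/339) = -601/4*(-1061/339) = 637661/1356 ≈ 470.25)
1369921 + x = 1369921 + 637661/1356 = 1858250537/1356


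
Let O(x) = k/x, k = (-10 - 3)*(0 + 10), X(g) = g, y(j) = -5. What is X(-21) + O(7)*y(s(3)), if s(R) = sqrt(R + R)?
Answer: 503/7 ≈ 71.857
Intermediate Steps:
s(R) = sqrt(2)*sqrt(R) (s(R) = sqrt(2*R) = sqrt(2)*sqrt(R))
k = -130 (k = -13*10 = -130)
O(x) = -130/x
X(-21) + O(7)*y(s(3)) = -21 - 130/7*(-5) = -21 + 650/7 = 503/7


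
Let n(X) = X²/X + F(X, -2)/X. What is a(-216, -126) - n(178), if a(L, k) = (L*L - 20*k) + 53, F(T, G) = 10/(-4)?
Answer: 17462161/356 ≈ 49051.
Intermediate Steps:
F(T, G) = -5/2 (F(T, G) = 10*(-¼) = -5/2)
a(L, k) = 53 + L² - 20*k (a(L, k) = (L² - 20*k) + 53 = 53 + L² - 20*k)
n(X) = X - 5/(2*X) (n(X) = X²/X - 5/(2*X) = X - 5/(2*X))
a(-216, -126) - n(178) = (53 + (-216)² - 20*(-126)) - (178 - 5/2/178) = (53 + 46656 + 2520) - (178 - 5/2*1/178) = 49229 - (178 - 5/356) = 49229 - 1*63363/356 = 49229 - 63363/356 = 17462161/356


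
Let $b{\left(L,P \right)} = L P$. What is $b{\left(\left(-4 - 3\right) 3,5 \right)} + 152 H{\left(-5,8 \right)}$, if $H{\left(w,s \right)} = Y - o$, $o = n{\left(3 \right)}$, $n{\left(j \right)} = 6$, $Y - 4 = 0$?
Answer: $-409$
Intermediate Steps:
$Y = 4$ ($Y = 4 + 0 = 4$)
$o = 6$
$H{\left(w,s \right)} = -2$ ($H{\left(w,s \right)} = 4 - 6 = -2$)
$b{\left(\left(-4 - 3\right) 3,5 \right)} + 152 H{\left(-5,8 \right)} = \left(-4 - 3\right) 3 \cdot 5 + 152 \left(-2\right) = \left(-7\right) 3 \cdot 5 - 304 = \left(-21\right) 5 - 304 = -105 - 304 = -409$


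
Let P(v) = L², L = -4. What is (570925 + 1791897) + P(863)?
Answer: 2362838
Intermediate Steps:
P(v) = 16 (P(v) = (-4)² = 16)
(570925 + 1791897) + P(863) = (570925 + 1791897) + 16 = 2362822 + 16 = 2362838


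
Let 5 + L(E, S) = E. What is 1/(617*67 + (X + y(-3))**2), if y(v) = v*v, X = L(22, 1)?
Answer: 1/42015 ≈ 2.3801e-5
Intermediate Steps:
L(E, S) = -5 + E
X = 17 (X = -5 + 22 = 17)
y(v) = v**2
1/(617*67 + (X + y(-3))**2) = 1/(617*67 + (17 + (-3)**2)**2) = 1/(41339 + (17 + 9)**2) = 1/(41339 + 26**2) = 1/(41339 + 676) = 1/42015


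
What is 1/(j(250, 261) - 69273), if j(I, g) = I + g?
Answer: -1/68762 ≈ -1.4543e-5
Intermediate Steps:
1/(j(250, 261) - 69273) = 1/((250 + 261) - 69273) = 1/(511 - 69273) = 1/(-68762) = -1/68762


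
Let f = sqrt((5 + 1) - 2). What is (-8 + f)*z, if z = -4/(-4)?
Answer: -6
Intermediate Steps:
z = 1 (z = -4*(-1/4) = 1)
f = 2 (f = sqrt(6 - 2) = sqrt(4) = 2)
(-8 + f)*z = (-8 + 2)*1 = -6*1 = -6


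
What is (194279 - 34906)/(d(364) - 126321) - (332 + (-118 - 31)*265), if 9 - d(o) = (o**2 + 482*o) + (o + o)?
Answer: 17030769179/434984 ≈ 39153.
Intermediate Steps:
d(o) = 9 - o**2 - 484*o (d(o) = 9 - ((o**2 + 482*o) + (o + o)) = 9 - ((o**2 + 482*o) + 2*o) = 9 - (o**2 + 484*o) = 9 + (-o**2 - 484*o) = 9 - o**2 - 484*o)
(194279 - 34906)/(d(364) - 126321) - (332 + (-118 - 31)*265) = (194279 - 34906)/((9 - 1*364**2 - 484*364) - 126321) - (332 + (-118 - 31)*265) = 159373/((9 - 1*132496 - 176176) - 126321) - (332 - 149*265) = 159373/((9 - 132496 - 176176) - 126321) - (332 - 39485) = 159373/(-308663 - 126321) - 1*(-39153) = 159373/(-434984) + 39153 = 159373*(-1/434984) + 39153 = -159373/434984 + 39153 = 17030769179/434984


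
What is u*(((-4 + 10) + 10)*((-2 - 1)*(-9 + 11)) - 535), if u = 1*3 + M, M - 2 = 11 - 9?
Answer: -4417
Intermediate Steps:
M = 4 (M = 2 + (11 - 9) = 2 + 2 = 4)
u = 7 (u = 1*3 + 4 = 3 + 4 = 7)
u*(((-4 + 10) + 10)*((-2 - 1)*(-9 + 11)) - 535) = 7*(((-4 + 10) + 10)*((-2 - 1)*(-9 + 11)) - 535) = 7*((6 + 10)*(-3*2) - 535) = 7*(16*(-6) - 535) = 7*(-96 - 535) = 7*(-631) = -4417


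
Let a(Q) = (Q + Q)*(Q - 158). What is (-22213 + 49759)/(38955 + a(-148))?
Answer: 9182/43177 ≈ 0.21266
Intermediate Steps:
a(Q) = 2*Q*(-158 + Q) (a(Q) = (2*Q)*(-158 + Q) = 2*Q*(-158 + Q))
(-22213 + 49759)/(38955 + a(-148)) = (-22213 + 49759)/(38955 + 2*(-148)*(-158 - 148)) = 27546/(38955 + 2*(-148)*(-306)) = 27546/(38955 + 90576) = 27546/129531 = 27546*(1/129531) = 9182/43177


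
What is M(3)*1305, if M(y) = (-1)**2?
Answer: 1305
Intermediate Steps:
M(y) = 1
M(3)*1305 = 1*1305 = 1305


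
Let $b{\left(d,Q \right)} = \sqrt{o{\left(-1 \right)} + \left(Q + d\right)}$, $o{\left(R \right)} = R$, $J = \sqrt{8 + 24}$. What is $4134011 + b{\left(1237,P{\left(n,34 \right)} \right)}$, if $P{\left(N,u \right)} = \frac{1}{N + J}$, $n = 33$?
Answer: $4134011 + \frac{\sqrt{40789 + 4944 \sqrt{2}}}{\sqrt{33 + 4 \sqrt{2}}} \approx 4.134 \cdot 10^{6}$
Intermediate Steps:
$J = 4 \sqrt{2}$ ($J = \sqrt{32} = 4 \sqrt{2} \approx 5.6569$)
$P{\left(N,u \right)} = \frac{1}{N + 4 \sqrt{2}}$
$b{\left(d,Q \right)} = \sqrt{-1 + Q + d}$ ($b{\left(d,Q \right)} = \sqrt{-1 + \left(Q + d\right)} = \sqrt{-1 + Q + d}$)
$4134011 + b{\left(1237,P{\left(n,34 \right)} \right)} = 4134011 + \sqrt{-1 + \frac{1}{33 + 4 \sqrt{2}} + 1237} = 4134011 + \sqrt{1236 + \frac{1}{33 + 4 \sqrt{2}}}$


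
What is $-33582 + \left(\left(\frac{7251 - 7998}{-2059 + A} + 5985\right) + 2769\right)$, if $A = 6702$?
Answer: $- \frac{115277151}{4643} \approx -24828.0$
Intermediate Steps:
$-33582 + \left(\left(\frac{7251 - 7998}{-2059 + A} + 5985\right) + 2769\right) = -33582 + \left(\left(\frac{7251 - 7998}{-2059 + 6702} + 5985\right) + 2769\right) = -33582 + \left(\left(- \frac{747}{4643} + 5985\right) + 2769\right) = -33582 + \left(\frac{27787608}{4643} + 2769\right) = -33582 + \frac{40644075}{4643} = - \frac{115277151}{4643}$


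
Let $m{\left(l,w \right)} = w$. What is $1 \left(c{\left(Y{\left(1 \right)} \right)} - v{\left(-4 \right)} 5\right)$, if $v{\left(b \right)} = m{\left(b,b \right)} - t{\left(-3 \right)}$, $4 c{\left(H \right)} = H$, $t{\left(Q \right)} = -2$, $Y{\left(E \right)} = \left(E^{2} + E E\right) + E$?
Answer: $\frac{43}{4} \approx 10.75$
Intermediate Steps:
$Y{\left(E \right)} = E + 2 E^{2}$ ($Y{\left(E \right)} = \left(E^{2} + E^{2}\right) + E = 2 E^{2} + E = E + 2 E^{2}$)
$c{\left(H \right)} = \frac{H}{4}$
$v{\left(b \right)} = 2 + b$ ($v{\left(b \right)} = b - -2 = b + 2 = 2 + b$)
$1 \left(c{\left(Y{\left(1 \right)} \right)} - v{\left(-4 \right)} 5\right) = 1 \left(\frac{1 \left(1 + 2 \cdot 1\right)}{4} - \left(2 - 4\right) 5\right) = 1 \left(\frac{1 \left(1 + 2\right)}{4} - \left(-2\right) 5\right) = 1 \left(\frac{1 \cdot 3}{4} - -10\right) = 1 \left(\frac{1}{4} \cdot 3 + 10\right) = 1 \left(\frac{3}{4} + 10\right) = 1 \cdot \frac{43}{4} = \frac{43}{4}$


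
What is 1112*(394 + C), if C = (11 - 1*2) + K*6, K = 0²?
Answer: 448136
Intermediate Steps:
K = 0
C = 9 (C = (11 - 1*2) + 0*6 = (11 - 2) + 0 = 9 + 0 = 9)
1112*(394 + C) = 1112*(394 + 9) = 1112*403 = 448136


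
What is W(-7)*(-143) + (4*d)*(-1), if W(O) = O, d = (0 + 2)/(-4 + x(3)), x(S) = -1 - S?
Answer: 1002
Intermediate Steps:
d = -1/4 (d = (0 + 2)/(-4 + (-1 - 1*3)) = 2/(-4 + (-1 - 3)) = 2/(-4 - 4) = 2/(-8) = 2*(-1/8) = -1/4 ≈ -0.25000)
W(-7)*(-143) + (4*d)*(-1) = -7*(-143) + (4*(-1/4))*(-1) = 1001 - 1*(-1) = 1001 + 1 = 1002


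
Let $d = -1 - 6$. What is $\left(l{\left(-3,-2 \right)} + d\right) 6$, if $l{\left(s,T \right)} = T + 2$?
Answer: $-42$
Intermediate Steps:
$l{\left(s,T \right)} = 2 + T$
$d = -7$
$\left(l{\left(-3,-2 \right)} + d\right) 6 = \left(\left(2 - 2\right) - 7\right) 6 = \left(0 - 7\right) 6 = \left(-7\right) 6 = -42$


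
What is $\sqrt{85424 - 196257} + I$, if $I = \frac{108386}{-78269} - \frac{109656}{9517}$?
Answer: $- \frac{9614175026}{744886073} + i \sqrt{110833} \approx -12.907 + 332.92 i$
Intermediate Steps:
$I = - \frac{9614175026}{744886073}$ ($I = 108386 \left(- \frac{1}{78269}\right) - \frac{109656}{9517} = - \frac{108386}{78269} - \frac{109656}{9517} = - \frac{9614175026}{744886073} \approx -12.907$)
$\sqrt{85424 - 196257} + I = \sqrt{85424 - 196257} - \frac{9614175026}{744886073} = \sqrt{-110833} - \frac{9614175026}{744886073} = i \sqrt{110833} - \frac{9614175026}{744886073} = - \frac{9614175026}{744886073} + i \sqrt{110833}$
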